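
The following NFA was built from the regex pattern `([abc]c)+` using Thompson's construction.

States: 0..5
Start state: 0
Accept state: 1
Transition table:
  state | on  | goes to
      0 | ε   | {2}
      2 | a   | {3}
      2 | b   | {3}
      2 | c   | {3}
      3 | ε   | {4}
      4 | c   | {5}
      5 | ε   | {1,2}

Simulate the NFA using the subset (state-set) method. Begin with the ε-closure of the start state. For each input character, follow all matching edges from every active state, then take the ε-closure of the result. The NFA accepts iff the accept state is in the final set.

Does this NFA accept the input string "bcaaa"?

start: ε-closure({0}) = {0,2}
'b' @ 1: {3,4}
'c' @ 2: {1,2,5}  [accepting]
'a' @ 3: {3,4}
'a' @ 4: {}  — dead — no transitions
rest 'a' ignored (set empty)
after full input: {}  (accept=1 not in)

Answer: REJECT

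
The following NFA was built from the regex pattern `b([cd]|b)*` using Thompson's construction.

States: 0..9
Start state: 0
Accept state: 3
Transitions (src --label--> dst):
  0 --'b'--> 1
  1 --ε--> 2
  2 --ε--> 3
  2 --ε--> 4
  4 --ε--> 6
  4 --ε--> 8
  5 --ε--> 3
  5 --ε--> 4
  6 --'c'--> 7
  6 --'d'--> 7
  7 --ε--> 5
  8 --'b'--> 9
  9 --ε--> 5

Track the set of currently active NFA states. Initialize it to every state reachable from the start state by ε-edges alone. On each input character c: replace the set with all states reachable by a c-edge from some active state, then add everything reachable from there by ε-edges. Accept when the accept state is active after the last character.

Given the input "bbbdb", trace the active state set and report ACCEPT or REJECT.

Answer: ACCEPT

Trace:
S₀ = ε-closure({0}) = {0}
'b' @ 1: {1,2,3,4,6,8}  [accepting]
'b' @ 2: {3,4,5,6,8,9}  [accepting]
'b' @ 3: {3,4,5,6,8,9}  [accepting]
'd' @ 4: {3,4,5,6,7,8}  [accepting]
'b' @ 5: {3,4,5,6,8,9}  [accepting]
after full input: {3,4,5,6,8,9}  (accept=3 in)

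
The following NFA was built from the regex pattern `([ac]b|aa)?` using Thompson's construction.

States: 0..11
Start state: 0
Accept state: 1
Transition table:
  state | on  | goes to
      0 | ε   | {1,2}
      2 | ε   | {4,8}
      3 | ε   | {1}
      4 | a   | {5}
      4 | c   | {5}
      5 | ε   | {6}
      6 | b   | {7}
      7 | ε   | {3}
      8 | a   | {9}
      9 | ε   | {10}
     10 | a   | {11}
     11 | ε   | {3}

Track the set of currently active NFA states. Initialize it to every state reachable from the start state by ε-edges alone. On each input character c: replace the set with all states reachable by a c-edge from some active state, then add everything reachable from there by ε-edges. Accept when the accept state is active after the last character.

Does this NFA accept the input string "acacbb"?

start: ε-closure({0}) = {0,1,2,4,8}
'a' @ 1: {5,6,9,10}
'c' @ 2: {}  — state set empty
rest 'acbb' ignored (set empty)
end set {} — state 1 not in

Answer: REJECT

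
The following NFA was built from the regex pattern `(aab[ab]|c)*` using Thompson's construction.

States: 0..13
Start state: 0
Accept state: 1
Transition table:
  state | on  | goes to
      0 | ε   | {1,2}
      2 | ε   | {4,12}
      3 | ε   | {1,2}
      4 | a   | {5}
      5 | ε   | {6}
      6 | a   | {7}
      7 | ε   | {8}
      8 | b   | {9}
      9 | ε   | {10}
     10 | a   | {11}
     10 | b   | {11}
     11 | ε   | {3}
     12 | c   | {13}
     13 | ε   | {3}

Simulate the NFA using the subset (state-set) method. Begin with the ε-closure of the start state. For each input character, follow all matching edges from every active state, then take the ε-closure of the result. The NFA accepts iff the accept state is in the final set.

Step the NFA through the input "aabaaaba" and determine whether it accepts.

initial (ε-close {0}): {0,1,2,4,12}
'a' @ 1: {5,6}
'a' @ 2: {7,8}
'b' @ 3: {9,10}
'a' @ 4: {1,2,3,4,11,12}  (accept∈set)
'a' @ 5: {5,6}
'a' @ 6: {7,8}
'b' @ 7: {9,10}
'a' @ 8: {1,2,3,4,11,12}  (accept∈set)
final: {1,2,3,4,11,12}; accept 1 in set

Answer: ACCEPT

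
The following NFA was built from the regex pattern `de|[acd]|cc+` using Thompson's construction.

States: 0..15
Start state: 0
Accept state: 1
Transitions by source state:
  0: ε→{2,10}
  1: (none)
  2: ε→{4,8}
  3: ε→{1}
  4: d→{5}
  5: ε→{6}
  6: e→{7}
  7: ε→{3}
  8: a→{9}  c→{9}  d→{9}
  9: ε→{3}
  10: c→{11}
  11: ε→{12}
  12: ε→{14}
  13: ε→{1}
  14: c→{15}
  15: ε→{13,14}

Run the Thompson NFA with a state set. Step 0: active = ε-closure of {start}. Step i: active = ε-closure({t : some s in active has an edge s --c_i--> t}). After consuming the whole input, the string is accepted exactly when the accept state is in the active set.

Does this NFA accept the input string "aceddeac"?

Answer: REJECT

Steps:
initial (ε-close {0}): {0,2,4,8,10}
'a' @ 1: {1,3,9}  (accept∈set)
'c' @ 2: {}  — state set empty
rest 'eddeac' ignored (set empty)
end set {} — state 1 not in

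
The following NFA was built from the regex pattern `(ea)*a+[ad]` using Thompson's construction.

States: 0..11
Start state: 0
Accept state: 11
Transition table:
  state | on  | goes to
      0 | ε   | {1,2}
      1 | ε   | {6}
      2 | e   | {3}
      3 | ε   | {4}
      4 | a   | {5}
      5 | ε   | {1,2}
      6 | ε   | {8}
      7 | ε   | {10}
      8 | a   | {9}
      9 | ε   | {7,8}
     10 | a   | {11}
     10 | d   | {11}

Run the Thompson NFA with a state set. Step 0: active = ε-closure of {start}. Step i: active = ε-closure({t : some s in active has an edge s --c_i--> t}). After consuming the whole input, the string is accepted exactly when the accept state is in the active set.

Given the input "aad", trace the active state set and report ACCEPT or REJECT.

Answer: ACCEPT

Derivation:
initial (ε-close {0}): {0,1,2,6,8}
'a' @ 1: {7,8,9,10}
'a' @ 2: {7,8,9,10,11}  (accept∈set)
'd' @ 3: {11}  (accept∈set)
end set {11} — state 11 in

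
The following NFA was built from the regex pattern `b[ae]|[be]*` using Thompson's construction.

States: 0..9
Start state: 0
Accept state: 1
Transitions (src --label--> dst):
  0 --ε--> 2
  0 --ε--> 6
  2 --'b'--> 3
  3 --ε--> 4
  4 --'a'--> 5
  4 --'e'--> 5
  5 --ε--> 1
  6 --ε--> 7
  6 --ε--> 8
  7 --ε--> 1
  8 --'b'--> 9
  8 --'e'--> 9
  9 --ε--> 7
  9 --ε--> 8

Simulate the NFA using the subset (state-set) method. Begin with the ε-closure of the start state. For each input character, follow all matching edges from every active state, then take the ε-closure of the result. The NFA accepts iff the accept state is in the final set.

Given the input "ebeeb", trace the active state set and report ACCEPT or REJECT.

Answer: ACCEPT

Derivation:
S₀ = ε-closure({0}) = {0,1,2,6,7,8}
'e' @ 1: {1,7,8,9}  [accepting]
'b' @ 2: {1,7,8,9}  [accepting]
'e' @ 3: {1,7,8,9}  [accepting]
'e' @ 4: {1,7,8,9}  [accepting]
'b' @ 5: {1,7,8,9}  [accepting]
after full input: {1,7,8,9}  (accept=1 in)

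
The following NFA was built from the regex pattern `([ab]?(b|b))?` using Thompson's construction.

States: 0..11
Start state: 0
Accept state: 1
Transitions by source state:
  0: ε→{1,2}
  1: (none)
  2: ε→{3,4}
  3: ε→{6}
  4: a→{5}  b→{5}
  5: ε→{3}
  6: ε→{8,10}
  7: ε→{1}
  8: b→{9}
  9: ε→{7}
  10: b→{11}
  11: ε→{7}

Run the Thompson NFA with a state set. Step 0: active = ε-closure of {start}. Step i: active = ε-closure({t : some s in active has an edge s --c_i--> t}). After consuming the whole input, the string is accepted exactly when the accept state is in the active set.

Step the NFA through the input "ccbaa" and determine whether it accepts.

Answer: REJECT

Derivation:
start: ε-closure({0}) = {0,1,2,3,4,6,8,10}
'c' @ 1: {}  — state set empty
rest 'cbaa' ignored (set empty)
after full input: {}  (accept=1 not in)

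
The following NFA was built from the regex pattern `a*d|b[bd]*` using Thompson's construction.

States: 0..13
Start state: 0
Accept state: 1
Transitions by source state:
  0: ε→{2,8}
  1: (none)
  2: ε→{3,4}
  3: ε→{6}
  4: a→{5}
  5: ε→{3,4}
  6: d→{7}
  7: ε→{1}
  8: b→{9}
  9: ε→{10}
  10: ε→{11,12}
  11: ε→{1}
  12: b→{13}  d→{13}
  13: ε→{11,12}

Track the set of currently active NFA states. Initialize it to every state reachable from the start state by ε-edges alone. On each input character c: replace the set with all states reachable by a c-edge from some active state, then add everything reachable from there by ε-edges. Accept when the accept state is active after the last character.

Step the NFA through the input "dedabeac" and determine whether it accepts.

initial (ε-close {0}): {0,2,3,4,6,8}
'd' @ 1: {1,7}  ✓accept
'e' @ 2: {}  — state set empty
rest 'dabeac' ignored (set empty)
final: {}; accept 1 not in set

Answer: REJECT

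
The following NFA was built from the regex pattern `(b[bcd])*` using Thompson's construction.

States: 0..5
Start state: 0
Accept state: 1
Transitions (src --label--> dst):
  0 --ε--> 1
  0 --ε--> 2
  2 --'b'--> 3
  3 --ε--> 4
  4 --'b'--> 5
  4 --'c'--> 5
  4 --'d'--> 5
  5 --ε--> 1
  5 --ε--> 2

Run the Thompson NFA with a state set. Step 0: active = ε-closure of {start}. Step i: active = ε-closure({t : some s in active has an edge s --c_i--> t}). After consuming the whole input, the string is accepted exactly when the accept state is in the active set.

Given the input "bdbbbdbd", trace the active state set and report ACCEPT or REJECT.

Answer: ACCEPT

Trace:
S₀ = ε-closure({0}) = {0,1,2}
'b' @ 1: {3,4}
'd' @ 2: {1,2,5}  [accepting]
'b' @ 3: {3,4}
'b' @ 4: {1,2,5}  [accepting]
'b' @ 5: {3,4}
'd' @ 6: {1,2,5}  [accepting]
'b' @ 7: {3,4}
'd' @ 8: {1,2,5}  [accepting]
end set {1,2,5} — state 1 in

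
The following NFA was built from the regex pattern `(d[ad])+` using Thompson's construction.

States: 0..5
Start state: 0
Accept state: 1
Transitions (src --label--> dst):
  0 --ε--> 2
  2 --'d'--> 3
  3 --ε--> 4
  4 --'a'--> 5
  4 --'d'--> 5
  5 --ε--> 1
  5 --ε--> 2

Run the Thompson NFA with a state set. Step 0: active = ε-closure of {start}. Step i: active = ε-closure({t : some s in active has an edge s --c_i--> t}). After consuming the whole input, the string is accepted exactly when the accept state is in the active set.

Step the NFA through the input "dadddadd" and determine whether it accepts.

Answer: ACCEPT

Trace:
initial (ε-close {0}): {0,2}
'd' @ 1: {3,4}
'a' @ 2: {1,2,5}  (accept∈set)
'd' @ 3: {3,4}
'd' @ 4: {1,2,5}  (accept∈set)
'd' @ 5: {3,4}
'a' @ 6: {1,2,5}  (accept∈set)
'd' @ 7: {3,4}
'd' @ 8: {1,2,5}  (accept∈set)
after full input: {1,2,5}  (accept=1 in)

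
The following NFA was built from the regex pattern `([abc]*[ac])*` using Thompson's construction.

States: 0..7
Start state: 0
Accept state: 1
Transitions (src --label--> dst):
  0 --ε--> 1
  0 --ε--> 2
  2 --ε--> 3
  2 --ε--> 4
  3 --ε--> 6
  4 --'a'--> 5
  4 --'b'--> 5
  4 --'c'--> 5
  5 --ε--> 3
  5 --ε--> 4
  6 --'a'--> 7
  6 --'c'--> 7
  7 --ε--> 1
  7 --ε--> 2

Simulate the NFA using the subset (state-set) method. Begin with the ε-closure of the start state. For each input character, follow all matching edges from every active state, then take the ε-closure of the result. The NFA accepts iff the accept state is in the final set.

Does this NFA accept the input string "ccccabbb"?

start: ε-closure({0}) = {0,1,2,3,4,6}
'c' @ 1: {1,2,3,4,5,6,7}  [accepting]
'c' @ 2: {1,2,3,4,5,6,7}  [accepting]
'c' @ 3: {1,2,3,4,5,6,7}  [accepting]
'c' @ 4: {1,2,3,4,5,6,7}  [accepting]
'a' @ 5: {1,2,3,4,5,6,7}  [accepting]
'b' @ 6: {3,4,5,6}
'b' @ 7: {3,4,5,6}
'b' @ 8: {3,4,5,6}
final: {3,4,5,6}; accept 1 not in set

Answer: REJECT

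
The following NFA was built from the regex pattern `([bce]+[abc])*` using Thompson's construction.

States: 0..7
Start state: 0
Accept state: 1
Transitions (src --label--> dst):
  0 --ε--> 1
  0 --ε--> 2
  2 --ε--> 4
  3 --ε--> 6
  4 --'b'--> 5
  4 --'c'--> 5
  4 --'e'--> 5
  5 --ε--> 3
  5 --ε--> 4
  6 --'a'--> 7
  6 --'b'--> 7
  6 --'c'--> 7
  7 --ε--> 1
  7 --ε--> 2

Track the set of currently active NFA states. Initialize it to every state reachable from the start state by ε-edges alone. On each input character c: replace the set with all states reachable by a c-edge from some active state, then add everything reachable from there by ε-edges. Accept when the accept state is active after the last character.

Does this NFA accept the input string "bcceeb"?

Answer: ACCEPT

Steps:
initial (ε-close {0}): {0,1,2,4}
'b' @ 1: {3,4,5,6}
'c' @ 2: {1,2,3,4,5,6,7}  (accept∈set)
'c' @ 3: {1,2,3,4,5,6,7}  (accept∈set)
'e' @ 4: {3,4,5,6}
'e' @ 5: {3,4,5,6}
'b' @ 6: {1,2,3,4,5,6,7}  (accept∈set)
after full input: {1,2,3,4,5,6,7}  (accept=1 in)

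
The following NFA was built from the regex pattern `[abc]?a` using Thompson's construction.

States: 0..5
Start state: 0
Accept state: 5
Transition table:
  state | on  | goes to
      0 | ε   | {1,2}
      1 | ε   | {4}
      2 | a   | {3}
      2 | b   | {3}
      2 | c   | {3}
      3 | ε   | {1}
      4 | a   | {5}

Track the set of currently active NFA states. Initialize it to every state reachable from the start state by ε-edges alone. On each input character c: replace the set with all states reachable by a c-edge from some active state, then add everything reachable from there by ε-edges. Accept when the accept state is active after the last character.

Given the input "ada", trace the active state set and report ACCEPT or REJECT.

Answer: REJECT

Steps:
start: ε-closure({0}) = {0,1,2,4}
'a' @ 1: {1,3,4,5}  ✓accept
'd' @ 2: {}  — state set empty
rest 'a' ignored (set empty)
after full input: {}  (accept=5 not in)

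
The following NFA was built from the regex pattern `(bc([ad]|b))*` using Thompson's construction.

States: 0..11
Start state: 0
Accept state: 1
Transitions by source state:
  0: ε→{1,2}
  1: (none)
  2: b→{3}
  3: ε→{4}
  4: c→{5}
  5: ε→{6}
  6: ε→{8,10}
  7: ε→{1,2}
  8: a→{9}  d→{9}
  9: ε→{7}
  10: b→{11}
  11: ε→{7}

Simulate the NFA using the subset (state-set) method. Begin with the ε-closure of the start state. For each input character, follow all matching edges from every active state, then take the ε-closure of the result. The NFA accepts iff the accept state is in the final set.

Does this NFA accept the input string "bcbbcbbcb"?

Answer: ACCEPT

Trace:
initial (ε-close {0}): {0,1,2}
'b' @ 1: {3,4}
'c' @ 2: {5,6,8,10}
'b' @ 3: {1,2,7,11}  ✓accept
'b' @ 4: {3,4}
'c' @ 5: {5,6,8,10}
'b' @ 6: {1,2,7,11}  ✓accept
'b' @ 7: {3,4}
'c' @ 8: {5,6,8,10}
'b' @ 9: {1,2,7,11}  ✓accept
final: {1,2,7,11}; accept 1 in set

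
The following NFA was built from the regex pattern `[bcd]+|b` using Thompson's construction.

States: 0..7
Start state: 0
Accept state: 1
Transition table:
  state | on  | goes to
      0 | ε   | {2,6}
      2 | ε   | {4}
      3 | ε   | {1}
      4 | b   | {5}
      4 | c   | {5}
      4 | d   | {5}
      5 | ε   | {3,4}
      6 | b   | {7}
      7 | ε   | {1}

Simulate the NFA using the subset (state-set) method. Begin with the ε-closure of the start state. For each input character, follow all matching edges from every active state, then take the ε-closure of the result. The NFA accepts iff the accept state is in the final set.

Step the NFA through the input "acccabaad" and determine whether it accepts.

initial (ε-close {0}): {0,2,4,6}
'a' @ 1: {}  — state set empty
rest 'cccabaad' ignored (set empty)
final: {}; accept 1 not in set

Answer: REJECT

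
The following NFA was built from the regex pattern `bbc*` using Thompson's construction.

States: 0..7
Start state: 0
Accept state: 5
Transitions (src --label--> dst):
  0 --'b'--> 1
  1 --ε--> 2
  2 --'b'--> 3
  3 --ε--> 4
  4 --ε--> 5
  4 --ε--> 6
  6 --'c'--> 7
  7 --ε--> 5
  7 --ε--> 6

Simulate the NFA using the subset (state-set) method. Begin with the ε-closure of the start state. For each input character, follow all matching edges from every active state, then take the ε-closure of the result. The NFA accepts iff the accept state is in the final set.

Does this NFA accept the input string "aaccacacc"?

initial (ε-close {0}): {0}
'a' @ 1: {}  — no active states
rest 'accacacc' ignored (set empty)
end set {} — state 5 not in

Answer: REJECT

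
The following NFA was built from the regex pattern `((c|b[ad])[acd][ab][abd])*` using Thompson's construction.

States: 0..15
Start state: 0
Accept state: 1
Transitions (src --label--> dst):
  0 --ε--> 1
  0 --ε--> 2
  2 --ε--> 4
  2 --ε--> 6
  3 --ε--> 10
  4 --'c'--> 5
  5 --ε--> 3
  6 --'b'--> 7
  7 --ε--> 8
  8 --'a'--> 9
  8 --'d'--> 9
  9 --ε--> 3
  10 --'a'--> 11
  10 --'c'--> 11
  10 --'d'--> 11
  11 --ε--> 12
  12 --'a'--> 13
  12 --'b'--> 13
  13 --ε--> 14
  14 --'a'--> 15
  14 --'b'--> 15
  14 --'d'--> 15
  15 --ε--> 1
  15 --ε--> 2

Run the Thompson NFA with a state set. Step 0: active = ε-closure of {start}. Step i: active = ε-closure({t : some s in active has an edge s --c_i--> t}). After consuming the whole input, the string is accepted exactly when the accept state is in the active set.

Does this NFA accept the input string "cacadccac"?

Answer: REJECT

Trace:
start: ε-closure({0}) = {0,1,2,4,6}
'c' @ 1: {3,5,10}
'a' @ 2: {11,12}
'c' @ 3: {}  — state set empty
rest 'adccac' ignored (set empty)
after full input: {}  (accept=1 not in)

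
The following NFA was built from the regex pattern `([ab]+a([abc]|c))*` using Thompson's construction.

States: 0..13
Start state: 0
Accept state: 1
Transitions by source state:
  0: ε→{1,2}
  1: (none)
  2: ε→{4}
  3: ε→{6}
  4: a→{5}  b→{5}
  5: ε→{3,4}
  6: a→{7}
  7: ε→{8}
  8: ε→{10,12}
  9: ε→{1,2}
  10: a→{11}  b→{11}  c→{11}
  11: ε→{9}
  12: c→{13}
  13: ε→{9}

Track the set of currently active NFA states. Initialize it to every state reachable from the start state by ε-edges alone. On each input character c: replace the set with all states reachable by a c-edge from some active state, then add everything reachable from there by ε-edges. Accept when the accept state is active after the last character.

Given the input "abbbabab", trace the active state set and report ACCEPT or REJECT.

Answer: ACCEPT

Trace:
start: ε-closure({0}) = {0,1,2,4}
'a' @ 1: {3,4,5,6}
'b' @ 2: {3,4,5,6}
'b' @ 3: {3,4,5,6}
'b' @ 4: {3,4,5,6}
'a' @ 5: {3,4,5,6,7,8,10,12}
'b' @ 6: {1,2,3,4,5,6,9,11}  ✓accept
'a' @ 7: {3,4,5,6,7,8,10,12}
'b' @ 8: {1,2,3,4,5,6,9,11}  ✓accept
end set {1,2,3,4,5,6,9,11} — state 1 in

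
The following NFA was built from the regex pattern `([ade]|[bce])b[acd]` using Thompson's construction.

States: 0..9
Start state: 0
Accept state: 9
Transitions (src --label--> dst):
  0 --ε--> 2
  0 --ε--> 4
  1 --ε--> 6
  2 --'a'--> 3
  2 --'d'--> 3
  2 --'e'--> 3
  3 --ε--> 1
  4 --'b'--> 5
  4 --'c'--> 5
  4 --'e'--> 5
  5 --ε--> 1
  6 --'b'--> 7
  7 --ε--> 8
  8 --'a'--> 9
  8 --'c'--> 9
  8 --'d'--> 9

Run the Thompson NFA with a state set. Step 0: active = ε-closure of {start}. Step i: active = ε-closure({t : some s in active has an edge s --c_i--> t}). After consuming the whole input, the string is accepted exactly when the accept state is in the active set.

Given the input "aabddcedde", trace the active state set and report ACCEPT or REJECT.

Answer: REJECT

Steps:
S₀ = ε-closure({0}) = {0,2,4}
'a' @ 1: {1,3,6}
'a' @ 2: {}  — dead — no transitions
rest 'bddcedde' ignored (set empty)
end set {} — state 9 not in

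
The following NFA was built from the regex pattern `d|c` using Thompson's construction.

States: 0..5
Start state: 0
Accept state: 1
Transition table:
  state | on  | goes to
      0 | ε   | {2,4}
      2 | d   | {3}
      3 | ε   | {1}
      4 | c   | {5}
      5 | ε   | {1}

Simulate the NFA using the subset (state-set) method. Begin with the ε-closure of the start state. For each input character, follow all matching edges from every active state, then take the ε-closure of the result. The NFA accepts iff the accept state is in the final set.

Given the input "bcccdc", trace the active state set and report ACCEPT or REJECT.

Answer: REJECT

Steps:
S₀ = ε-closure({0}) = {0,2,4}
'b' @ 1: {}  — dead — no transitions
rest 'cccdc' ignored (set empty)
final: {}; accept 1 not in set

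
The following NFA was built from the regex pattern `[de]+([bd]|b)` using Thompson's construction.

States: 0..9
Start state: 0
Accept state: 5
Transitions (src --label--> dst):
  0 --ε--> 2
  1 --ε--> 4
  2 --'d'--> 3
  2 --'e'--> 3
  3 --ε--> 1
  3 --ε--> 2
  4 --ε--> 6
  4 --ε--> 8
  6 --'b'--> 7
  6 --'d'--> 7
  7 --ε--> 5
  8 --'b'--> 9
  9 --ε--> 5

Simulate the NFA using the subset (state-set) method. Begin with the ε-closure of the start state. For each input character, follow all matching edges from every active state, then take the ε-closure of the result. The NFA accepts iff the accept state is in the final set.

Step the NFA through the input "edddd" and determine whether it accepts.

Answer: ACCEPT

Derivation:
S₀ = ε-closure({0}) = {0,2}
'e' @ 1: {1,2,3,4,6,8}
'd' @ 2: {1,2,3,4,5,6,7,8}  ✓accept
'd' @ 3: {1,2,3,4,5,6,7,8}  ✓accept
'd' @ 4: {1,2,3,4,5,6,7,8}  ✓accept
'd' @ 5: {1,2,3,4,5,6,7,8}  ✓accept
final: {1,2,3,4,5,6,7,8}; accept 5 in set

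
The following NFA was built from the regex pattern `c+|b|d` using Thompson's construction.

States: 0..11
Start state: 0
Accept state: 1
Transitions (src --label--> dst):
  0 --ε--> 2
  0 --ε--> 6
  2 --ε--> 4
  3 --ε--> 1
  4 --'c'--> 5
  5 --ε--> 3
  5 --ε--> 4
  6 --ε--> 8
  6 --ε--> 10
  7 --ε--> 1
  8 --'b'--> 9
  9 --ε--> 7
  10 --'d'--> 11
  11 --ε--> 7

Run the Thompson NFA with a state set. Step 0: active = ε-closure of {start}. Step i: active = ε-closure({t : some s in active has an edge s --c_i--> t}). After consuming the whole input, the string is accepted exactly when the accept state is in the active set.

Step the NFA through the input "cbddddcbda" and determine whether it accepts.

Answer: REJECT

Trace:
start: ε-closure({0}) = {0,2,4,6,8,10}
'c' @ 1: {1,3,4,5}  [accepting]
'b' @ 2: {}  — no active states
rest 'ddddcbda' ignored (set empty)
final: {}; accept 1 not in set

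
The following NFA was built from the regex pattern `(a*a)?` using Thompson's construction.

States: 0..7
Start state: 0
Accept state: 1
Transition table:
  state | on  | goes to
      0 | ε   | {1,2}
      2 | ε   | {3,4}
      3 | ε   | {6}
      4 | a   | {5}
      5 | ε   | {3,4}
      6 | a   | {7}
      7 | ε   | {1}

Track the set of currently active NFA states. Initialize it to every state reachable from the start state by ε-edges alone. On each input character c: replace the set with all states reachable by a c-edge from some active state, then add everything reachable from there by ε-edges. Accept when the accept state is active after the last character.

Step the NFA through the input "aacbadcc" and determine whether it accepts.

start: ε-closure({0}) = {0,1,2,3,4,6}
'a' @ 1: {1,3,4,5,6,7}  (accept∈set)
'a' @ 2: {1,3,4,5,6,7}  (accept∈set)
'c' @ 3: {}  — dead — no transitions
rest 'badcc' ignored (set empty)
after full input: {}  (accept=1 not in)

Answer: REJECT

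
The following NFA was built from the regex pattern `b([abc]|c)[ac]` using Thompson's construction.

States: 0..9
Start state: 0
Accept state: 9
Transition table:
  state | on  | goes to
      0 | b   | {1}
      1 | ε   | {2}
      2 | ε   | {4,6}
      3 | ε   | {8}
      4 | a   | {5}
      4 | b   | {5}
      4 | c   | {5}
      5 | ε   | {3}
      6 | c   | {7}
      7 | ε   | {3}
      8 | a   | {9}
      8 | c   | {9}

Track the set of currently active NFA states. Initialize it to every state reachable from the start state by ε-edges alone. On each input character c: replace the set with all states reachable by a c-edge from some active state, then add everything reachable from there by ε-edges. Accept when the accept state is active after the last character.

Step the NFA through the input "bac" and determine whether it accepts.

S₀ = ε-closure({0}) = {0}
'b' @ 1: {1,2,4,6}
'a' @ 2: {3,5,8}
'c' @ 3: {9}  ✓accept
end set {9} — state 9 in

Answer: ACCEPT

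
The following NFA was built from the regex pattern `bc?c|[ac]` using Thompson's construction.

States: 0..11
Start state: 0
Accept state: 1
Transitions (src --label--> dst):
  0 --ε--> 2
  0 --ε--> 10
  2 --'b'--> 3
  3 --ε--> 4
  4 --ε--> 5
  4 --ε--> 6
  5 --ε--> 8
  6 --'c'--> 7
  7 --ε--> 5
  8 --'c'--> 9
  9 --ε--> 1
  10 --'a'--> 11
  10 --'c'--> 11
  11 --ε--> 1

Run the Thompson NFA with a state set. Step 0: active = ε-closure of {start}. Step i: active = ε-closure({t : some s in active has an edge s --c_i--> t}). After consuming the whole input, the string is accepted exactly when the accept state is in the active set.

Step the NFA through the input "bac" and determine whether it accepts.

Answer: REJECT

Trace:
start: ε-closure({0}) = {0,2,10}
'b' @ 1: {3,4,5,6,8}
'a' @ 2: {}  — no active states
rest 'c' ignored (set empty)
after full input: {}  (accept=1 not in)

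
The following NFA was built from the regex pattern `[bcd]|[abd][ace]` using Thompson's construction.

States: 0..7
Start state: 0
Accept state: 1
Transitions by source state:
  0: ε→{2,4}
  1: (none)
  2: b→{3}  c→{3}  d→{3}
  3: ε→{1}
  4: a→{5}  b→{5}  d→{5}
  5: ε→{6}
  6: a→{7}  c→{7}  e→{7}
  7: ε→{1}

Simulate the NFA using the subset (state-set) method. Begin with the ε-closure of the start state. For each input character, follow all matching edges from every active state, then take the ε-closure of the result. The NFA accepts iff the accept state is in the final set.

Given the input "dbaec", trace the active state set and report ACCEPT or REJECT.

S₀ = ε-closure({0}) = {0,2,4}
'd' @ 1: {1,3,5,6}  ✓accept
'b' @ 2: {}  — state set empty
rest 'aec' ignored (set empty)
final: {}; accept 1 not in set

Answer: REJECT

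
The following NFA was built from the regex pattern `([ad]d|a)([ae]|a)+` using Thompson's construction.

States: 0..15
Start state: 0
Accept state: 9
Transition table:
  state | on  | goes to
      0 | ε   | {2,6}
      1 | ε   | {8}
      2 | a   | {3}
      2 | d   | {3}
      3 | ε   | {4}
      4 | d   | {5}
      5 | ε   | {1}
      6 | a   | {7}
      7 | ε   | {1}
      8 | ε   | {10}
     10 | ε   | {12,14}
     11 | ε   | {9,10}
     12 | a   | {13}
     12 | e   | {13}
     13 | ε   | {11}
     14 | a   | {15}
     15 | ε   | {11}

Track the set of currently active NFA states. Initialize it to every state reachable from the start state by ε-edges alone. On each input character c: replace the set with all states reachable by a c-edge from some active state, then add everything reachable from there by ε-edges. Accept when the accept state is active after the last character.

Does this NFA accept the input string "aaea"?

Answer: ACCEPT

Trace:
start: ε-closure({0}) = {0,2,6}
'a' @ 1: {1,3,4,7,8,10,12,14}
'a' @ 2: {9,10,11,12,13,14,15}  ✓accept
'e' @ 3: {9,10,11,12,13,14}  ✓accept
'a' @ 4: {9,10,11,12,13,14,15}  ✓accept
after full input: {9,10,11,12,13,14,15}  (accept=9 in)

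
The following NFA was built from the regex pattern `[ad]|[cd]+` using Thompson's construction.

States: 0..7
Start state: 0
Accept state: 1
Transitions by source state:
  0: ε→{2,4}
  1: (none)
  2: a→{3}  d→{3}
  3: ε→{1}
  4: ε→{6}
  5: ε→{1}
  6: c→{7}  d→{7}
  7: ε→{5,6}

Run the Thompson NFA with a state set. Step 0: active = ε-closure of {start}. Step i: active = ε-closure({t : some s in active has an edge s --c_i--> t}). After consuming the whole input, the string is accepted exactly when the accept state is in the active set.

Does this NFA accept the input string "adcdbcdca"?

Answer: REJECT

Derivation:
initial (ε-close {0}): {0,2,4,6}
'a' @ 1: {1,3}  [accepting]
'd' @ 2: {}  — dead — no transitions
rest 'cdbcdca' ignored (set empty)
final: {}; accept 1 not in set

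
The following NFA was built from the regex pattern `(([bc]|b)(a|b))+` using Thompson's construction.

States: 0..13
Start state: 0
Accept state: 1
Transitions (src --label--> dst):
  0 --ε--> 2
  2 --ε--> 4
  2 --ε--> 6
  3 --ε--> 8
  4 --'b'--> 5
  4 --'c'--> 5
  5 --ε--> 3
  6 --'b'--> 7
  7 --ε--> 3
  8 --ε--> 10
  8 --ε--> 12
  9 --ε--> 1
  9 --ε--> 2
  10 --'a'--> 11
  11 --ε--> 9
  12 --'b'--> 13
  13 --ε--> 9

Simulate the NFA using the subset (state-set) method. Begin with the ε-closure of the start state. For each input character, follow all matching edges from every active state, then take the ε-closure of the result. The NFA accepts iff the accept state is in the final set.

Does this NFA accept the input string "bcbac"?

Answer: REJECT

Derivation:
start: ε-closure({0}) = {0,2,4,6}
'b' @ 1: {3,5,7,8,10,12}
'c' @ 2: {}  — no active states
rest 'bac' ignored (set empty)
end set {} — state 1 not in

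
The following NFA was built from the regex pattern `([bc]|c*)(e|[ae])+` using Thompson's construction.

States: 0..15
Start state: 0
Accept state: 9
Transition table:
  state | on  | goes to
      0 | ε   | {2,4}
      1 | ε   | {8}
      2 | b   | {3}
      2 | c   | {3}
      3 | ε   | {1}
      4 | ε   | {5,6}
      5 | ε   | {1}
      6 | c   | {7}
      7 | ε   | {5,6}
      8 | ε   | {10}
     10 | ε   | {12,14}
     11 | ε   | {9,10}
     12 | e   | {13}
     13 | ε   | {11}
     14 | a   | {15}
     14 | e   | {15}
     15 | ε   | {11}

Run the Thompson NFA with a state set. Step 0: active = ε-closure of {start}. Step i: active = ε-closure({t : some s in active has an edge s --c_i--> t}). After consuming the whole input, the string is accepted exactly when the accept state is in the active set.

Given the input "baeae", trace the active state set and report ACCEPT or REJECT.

start: ε-closure({0}) = {0,1,2,4,5,6,8,10,12,14}
'b' @ 1: {1,3,8,10,12,14}
'a' @ 2: {9,10,11,12,14,15}  [accepting]
'e' @ 3: {9,10,11,12,13,14,15}  [accepting]
'a' @ 4: {9,10,11,12,14,15}  [accepting]
'e' @ 5: {9,10,11,12,13,14,15}  [accepting]
after full input: {9,10,11,12,13,14,15}  (accept=9 in)

Answer: ACCEPT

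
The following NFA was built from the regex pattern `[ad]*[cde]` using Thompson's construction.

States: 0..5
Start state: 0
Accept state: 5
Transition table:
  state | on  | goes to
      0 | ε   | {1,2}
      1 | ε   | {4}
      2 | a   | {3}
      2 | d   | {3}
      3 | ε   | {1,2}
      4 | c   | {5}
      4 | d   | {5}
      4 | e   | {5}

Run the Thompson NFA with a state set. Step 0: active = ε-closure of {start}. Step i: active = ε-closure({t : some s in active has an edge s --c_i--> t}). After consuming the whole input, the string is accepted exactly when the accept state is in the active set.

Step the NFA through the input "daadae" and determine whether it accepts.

start: ε-closure({0}) = {0,1,2,4}
'd' @ 1: {1,2,3,4,5}  [accepting]
'a' @ 2: {1,2,3,4}
'a' @ 3: {1,2,3,4}
'd' @ 4: {1,2,3,4,5}  [accepting]
'a' @ 5: {1,2,3,4}
'e' @ 6: {5}  [accepting]
after full input: {5}  (accept=5 in)

Answer: ACCEPT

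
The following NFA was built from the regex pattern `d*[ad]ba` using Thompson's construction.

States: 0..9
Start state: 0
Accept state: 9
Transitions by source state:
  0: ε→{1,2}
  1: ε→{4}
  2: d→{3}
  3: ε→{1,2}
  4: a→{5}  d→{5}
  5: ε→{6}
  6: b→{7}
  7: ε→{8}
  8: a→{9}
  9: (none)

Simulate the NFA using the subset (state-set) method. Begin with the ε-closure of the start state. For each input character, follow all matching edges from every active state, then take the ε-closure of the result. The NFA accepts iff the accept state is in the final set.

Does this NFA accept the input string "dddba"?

S₀ = ε-closure({0}) = {0,1,2,4}
'd' @ 1: {1,2,3,4,5,6}
'd' @ 2: {1,2,3,4,5,6}
'd' @ 3: {1,2,3,4,5,6}
'b' @ 4: {7,8}
'a' @ 5: {9}  (accept∈set)
end set {9} — state 9 in

Answer: ACCEPT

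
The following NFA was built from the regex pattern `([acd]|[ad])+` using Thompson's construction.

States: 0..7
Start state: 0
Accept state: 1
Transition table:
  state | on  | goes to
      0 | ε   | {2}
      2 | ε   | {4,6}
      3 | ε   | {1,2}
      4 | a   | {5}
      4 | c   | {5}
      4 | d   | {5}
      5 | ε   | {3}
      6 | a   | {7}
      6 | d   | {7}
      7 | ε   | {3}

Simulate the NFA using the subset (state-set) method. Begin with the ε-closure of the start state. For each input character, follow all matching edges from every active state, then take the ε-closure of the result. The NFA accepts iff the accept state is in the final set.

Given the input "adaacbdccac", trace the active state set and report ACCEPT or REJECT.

Answer: REJECT

Steps:
initial (ε-close {0}): {0,2,4,6}
'a' @ 1: {1,2,3,4,5,6,7}  (accept∈set)
'd' @ 2: {1,2,3,4,5,6,7}  (accept∈set)
'a' @ 3: {1,2,3,4,5,6,7}  (accept∈set)
'a' @ 4: {1,2,3,4,5,6,7}  (accept∈set)
'c' @ 5: {1,2,3,4,5,6}  (accept∈set)
'b' @ 6: {}  — no active states
rest 'dccac' ignored (set empty)
end set {} — state 1 not in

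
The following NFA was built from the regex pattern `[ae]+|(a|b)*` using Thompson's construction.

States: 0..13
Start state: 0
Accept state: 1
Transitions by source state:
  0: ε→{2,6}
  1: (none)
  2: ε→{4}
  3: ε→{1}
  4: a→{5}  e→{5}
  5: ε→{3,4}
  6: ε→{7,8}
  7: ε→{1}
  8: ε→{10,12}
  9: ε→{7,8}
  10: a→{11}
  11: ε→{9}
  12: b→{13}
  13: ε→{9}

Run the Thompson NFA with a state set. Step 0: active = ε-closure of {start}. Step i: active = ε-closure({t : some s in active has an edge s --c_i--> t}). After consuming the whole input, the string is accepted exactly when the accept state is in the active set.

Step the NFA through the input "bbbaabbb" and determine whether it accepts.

start: ε-closure({0}) = {0,1,2,4,6,7,8,10,12}
'b' @ 1: {1,7,8,9,10,12,13}  ✓accept
'b' @ 2: {1,7,8,9,10,12,13}  ✓accept
'b' @ 3: {1,7,8,9,10,12,13}  ✓accept
'a' @ 4: {1,7,8,9,10,11,12}  ✓accept
'a' @ 5: {1,7,8,9,10,11,12}  ✓accept
'b' @ 6: {1,7,8,9,10,12,13}  ✓accept
'b' @ 7: {1,7,8,9,10,12,13}  ✓accept
'b' @ 8: {1,7,8,9,10,12,13}  ✓accept
end set {1,7,8,9,10,12,13} — state 1 in

Answer: ACCEPT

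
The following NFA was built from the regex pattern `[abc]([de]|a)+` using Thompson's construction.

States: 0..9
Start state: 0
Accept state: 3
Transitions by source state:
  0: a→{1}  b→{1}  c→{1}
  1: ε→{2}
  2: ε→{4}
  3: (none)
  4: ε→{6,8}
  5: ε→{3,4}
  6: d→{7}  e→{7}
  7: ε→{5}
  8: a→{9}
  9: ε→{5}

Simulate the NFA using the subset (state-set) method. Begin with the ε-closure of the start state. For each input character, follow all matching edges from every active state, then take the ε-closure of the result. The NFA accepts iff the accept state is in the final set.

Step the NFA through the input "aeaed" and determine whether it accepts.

Answer: ACCEPT

Trace:
start: ε-closure({0}) = {0}
'a' @ 1: {1,2,4,6,8}
'e' @ 2: {3,4,5,6,7,8}  ✓accept
'a' @ 3: {3,4,5,6,8,9}  ✓accept
'e' @ 4: {3,4,5,6,7,8}  ✓accept
'd' @ 5: {3,4,5,6,7,8}  ✓accept
end set {3,4,5,6,7,8} — state 3 in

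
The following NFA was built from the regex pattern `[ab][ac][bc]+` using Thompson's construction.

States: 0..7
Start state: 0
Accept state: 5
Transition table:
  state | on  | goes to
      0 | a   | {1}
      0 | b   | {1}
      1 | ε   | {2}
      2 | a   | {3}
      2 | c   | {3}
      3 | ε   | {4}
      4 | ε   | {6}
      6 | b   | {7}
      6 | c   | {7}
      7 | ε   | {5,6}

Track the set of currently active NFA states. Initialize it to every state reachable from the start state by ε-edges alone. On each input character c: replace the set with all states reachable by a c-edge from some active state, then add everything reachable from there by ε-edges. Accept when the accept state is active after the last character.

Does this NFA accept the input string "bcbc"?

S₀ = ε-closure({0}) = {0}
'b' @ 1: {1,2}
'c' @ 2: {3,4,6}
'b' @ 3: {5,6,7}  [accepting]
'c' @ 4: {5,6,7}  [accepting]
end set {5,6,7} — state 5 in

Answer: ACCEPT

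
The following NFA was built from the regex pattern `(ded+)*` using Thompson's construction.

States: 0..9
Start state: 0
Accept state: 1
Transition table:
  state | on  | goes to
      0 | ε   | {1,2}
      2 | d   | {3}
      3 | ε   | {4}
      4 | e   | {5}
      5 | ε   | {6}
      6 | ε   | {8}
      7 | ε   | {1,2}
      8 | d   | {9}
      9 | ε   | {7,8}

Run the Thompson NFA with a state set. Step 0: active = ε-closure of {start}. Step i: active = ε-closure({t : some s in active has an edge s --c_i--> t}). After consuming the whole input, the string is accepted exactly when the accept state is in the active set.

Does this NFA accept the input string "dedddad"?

initial (ε-close {0}): {0,1,2}
'd' @ 1: {3,4}
'e' @ 2: {5,6,8}
'd' @ 3: {1,2,7,8,9}  [accepting]
'd' @ 4: {1,2,3,4,7,8,9}  [accepting]
'd' @ 5: {1,2,3,4,7,8,9}  [accepting]
'a' @ 6: {}  — state set empty
rest 'd' ignored (set empty)
end set {} — state 1 not in

Answer: REJECT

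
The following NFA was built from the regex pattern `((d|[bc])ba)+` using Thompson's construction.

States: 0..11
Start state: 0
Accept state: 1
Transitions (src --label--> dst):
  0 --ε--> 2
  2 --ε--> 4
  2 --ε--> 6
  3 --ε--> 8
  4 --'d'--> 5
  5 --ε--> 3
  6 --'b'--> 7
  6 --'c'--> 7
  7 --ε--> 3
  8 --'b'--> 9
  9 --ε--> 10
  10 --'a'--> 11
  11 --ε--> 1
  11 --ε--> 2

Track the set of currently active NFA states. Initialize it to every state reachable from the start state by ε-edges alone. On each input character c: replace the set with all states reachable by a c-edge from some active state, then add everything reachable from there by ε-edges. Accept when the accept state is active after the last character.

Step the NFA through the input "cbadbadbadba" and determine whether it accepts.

S₀ = ε-closure({0}) = {0,2,4,6}
'c' @ 1: {3,7,8}
'b' @ 2: {9,10}
'a' @ 3: {1,2,4,6,11}  (accept∈set)
'd' @ 4: {3,5,8}
'b' @ 5: {9,10}
'a' @ 6: {1,2,4,6,11}  (accept∈set)
'd' @ 7: {3,5,8}
'b' @ 8: {9,10}
'a' @ 9: {1,2,4,6,11}  (accept∈set)
'd' @ 10: {3,5,8}
'b' @ 11: {9,10}
'a' @ 12: {1,2,4,6,11}  (accept∈set)
after full input: {1,2,4,6,11}  (accept=1 in)

Answer: ACCEPT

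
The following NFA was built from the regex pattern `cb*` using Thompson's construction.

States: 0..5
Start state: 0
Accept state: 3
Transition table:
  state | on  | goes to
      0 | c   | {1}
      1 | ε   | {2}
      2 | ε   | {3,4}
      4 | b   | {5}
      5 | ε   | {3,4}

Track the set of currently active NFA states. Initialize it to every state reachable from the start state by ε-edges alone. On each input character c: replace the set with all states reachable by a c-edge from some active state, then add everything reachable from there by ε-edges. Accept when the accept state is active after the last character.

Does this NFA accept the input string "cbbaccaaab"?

Answer: REJECT

Derivation:
initial (ε-close {0}): {0}
'c' @ 1: {1,2,3,4}  [accepting]
'b' @ 2: {3,4,5}  [accepting]
'b' @ 3: {3,4,5}  [accepting]
'a' @ 4: {}  — no active states
rest 'ccaaab' ignored (set empty)
final: {}; accept 3 not in set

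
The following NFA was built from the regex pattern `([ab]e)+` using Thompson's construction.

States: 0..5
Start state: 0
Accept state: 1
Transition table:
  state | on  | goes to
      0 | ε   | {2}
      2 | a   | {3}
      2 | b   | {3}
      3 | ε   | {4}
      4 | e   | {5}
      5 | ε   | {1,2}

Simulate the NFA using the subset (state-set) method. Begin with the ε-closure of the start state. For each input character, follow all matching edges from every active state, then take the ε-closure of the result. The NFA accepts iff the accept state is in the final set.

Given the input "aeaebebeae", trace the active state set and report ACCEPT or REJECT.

Answer: ACCEPT

Trace:
start: ε-closure({0}) = {0,2}
'a' @ 1: {3,4}
'e' @ 2: {1,2,5}  (accept∈set)
'a' @ 3: {3,4}
'e' @ 4: {1,2,5}  (accept∈set)
'b' @ 5: {3,4}
'e' @ 6: {1,2,5}  (accept∈set)
'b' @ 7: {3,4}
'e' @ 8: {1,2,5}  (accept∈set)
'a' @ 9: {3,4}
'e' @ 10: {1,2,5}  (accept∈set)
end set {1,2,5} — state 1 in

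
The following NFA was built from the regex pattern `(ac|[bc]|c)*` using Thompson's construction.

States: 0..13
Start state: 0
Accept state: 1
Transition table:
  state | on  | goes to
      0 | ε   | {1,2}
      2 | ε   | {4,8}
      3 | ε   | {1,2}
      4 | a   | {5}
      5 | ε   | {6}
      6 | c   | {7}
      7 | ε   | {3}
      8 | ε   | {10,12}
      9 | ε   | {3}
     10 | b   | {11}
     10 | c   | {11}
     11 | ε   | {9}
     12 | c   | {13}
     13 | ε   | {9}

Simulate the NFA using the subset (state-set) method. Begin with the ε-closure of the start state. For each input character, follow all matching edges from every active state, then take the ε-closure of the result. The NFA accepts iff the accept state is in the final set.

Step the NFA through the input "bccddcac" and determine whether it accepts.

S₀ = ε-closure({0}) = {0,1,2,4,8,10,12}
'b' @ 1: {1,2,3,4,8,9,10,11,12}  ✓accept
'c' @ 2: {1,2,3,4,8,9,10,11,12,13}  ✓accept
'c' @ 3: {1,2,3,4,8,9,10,11,12,13}  ✓accept
'd' @ 4: {}  — dead — no transitions
rest 'dcac' ignored (set empty)
after full input: {}  (accept=1 not in)

Answer: REJECT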